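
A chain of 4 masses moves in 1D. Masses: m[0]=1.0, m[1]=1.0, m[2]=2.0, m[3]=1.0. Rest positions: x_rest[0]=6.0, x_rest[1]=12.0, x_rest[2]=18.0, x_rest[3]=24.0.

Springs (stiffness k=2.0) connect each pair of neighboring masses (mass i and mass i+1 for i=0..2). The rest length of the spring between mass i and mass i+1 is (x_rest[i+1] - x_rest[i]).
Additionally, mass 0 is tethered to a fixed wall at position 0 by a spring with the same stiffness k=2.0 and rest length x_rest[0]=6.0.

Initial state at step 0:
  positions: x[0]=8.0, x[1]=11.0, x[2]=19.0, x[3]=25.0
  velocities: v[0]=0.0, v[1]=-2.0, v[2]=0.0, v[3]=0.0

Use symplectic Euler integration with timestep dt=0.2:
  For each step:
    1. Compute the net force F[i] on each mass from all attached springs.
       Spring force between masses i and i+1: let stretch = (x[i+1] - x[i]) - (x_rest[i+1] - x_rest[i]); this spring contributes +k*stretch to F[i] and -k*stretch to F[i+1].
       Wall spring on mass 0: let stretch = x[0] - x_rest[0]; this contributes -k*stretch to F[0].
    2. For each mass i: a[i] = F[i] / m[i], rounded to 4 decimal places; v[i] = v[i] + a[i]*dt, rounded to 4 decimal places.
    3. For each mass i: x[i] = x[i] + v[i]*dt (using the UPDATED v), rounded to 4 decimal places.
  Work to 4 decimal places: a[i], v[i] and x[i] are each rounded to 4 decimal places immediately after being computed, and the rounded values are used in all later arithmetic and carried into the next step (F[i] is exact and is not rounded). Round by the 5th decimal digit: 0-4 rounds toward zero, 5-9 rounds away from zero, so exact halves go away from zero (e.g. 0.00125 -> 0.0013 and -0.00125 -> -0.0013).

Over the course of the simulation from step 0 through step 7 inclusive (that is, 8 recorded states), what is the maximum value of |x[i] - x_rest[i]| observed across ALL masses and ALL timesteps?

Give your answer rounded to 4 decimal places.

Step 0: x=[8.0000 11.0000 19.0000 25.0000] v=[0.0000 -2.0000 0.0000 0.0000]
Step 1: x=[7.6000 11.0000 18.9200 25.0000] v=[-2.0000 0.0000 -0.4000 0.0000]
Step 2: x=[6.8640 11.3616 18.7664 24.9936] v=[-3.6800 1.8080 -0.7680 -0.0320]
Step 3: x=[5.9387 11.9558 18.5657 24.9690] v=[-4.6266 2.9709 -1.0035 -0.1229]
Step 4: x=[5.0197 12.5974 18.3567 24.9122] v=[-4.5952 3.2080 -1.0448 -0.2842]
Step 5: x=[4.3053 13.0935 18.1796 24.8109] v=[-3.5720 2.4806 -0.8856 -0.5064]
Step 6: x=[3.9495 13.2935 18.0643 24.6591] v=[-1.7788 0.9998 -0.5766 -0.7589]
Step 7: x=[4.0253 13.1276 18.0219 24.4597] v=[0.3790 -0.8295 -0.2118 -0.9968]
Max displacement = 2.0505

Answer: 2.0505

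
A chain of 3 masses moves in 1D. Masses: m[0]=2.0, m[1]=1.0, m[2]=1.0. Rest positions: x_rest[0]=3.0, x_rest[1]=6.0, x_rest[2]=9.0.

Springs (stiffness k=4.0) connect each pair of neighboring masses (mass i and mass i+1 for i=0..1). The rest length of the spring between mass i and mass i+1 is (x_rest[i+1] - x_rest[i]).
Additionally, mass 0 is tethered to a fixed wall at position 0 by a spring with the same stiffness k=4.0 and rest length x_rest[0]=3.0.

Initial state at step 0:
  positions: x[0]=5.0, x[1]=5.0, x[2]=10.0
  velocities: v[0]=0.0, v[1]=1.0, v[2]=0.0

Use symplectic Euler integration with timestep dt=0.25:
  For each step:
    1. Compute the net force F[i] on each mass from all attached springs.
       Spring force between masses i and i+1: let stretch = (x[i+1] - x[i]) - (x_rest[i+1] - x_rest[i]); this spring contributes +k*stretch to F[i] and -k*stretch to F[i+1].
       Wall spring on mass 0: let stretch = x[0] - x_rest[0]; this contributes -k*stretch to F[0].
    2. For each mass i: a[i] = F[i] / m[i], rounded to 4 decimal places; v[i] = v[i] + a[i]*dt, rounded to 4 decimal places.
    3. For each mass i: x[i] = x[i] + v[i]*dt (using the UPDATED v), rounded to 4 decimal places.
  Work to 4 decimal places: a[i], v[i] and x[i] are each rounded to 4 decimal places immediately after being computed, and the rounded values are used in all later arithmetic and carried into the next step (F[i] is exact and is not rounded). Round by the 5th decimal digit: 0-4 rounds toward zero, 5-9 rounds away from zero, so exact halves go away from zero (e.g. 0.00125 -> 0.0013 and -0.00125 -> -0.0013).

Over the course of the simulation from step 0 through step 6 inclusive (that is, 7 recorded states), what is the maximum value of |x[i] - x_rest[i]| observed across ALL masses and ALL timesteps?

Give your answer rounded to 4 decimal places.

Answer: 2.9454

Derivation:
Step 0: x=[5.0000 5.0000 10.0000] v=[0.0000 1.0000 0.0000]
Step 1: x=[4.3750 6.5000 9.5000] v=[-2.5000 6.0000 -2.0000]
Step 2: x=[3.4688 8.2188 9.0000] v=[-3.6250 6.8750 -2.0000]
Step 3: x=[2.7227 8.9454 9.0547] v=[-2.9844 2.9062 0.2188]
Step 4: x=[2.4141 8.1436 9.8321] v=[-1.2344 -3.2072 3.1095]
Step 5: x=[2.5199 6.3316 10.9374] v=[0.4233 -7.2482 4.4210]
Step 6: x=[2.7872 4.7181 11.6412] v=[1.0692 -6.4541 2.8152]
Max displacement = 2.9454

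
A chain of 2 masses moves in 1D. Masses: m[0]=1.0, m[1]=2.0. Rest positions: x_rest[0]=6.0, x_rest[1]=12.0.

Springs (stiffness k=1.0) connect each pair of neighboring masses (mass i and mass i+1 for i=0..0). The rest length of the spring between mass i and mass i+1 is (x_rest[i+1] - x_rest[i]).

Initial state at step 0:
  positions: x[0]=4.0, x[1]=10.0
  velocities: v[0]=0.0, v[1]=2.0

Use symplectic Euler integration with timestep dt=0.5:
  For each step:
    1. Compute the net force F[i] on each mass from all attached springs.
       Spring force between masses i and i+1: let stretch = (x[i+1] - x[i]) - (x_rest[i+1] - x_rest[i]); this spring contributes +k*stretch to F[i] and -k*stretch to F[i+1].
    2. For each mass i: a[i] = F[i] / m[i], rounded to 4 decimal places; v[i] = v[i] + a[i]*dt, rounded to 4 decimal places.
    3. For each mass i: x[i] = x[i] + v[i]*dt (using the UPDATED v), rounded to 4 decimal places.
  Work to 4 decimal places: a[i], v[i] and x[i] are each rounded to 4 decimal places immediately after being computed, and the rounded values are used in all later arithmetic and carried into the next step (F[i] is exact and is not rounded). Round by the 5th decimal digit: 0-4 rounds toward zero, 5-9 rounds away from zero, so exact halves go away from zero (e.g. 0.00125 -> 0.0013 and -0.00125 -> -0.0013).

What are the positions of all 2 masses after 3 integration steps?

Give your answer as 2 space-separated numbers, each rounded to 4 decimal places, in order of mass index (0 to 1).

Answer: 4.9063 12.5469

Derivation:
Step 0: x=[4.0000 10.0000] v=[0.0000 2.0000]
Step 1: x=[4.0000 11.0000] v=[0.0000 2.0000]
Step 2: x=[4.2500 11.8750] v=[0.5000 1.7500]
Step 3: x=[4.9063 12.5469] v=[1.3125 1.3438]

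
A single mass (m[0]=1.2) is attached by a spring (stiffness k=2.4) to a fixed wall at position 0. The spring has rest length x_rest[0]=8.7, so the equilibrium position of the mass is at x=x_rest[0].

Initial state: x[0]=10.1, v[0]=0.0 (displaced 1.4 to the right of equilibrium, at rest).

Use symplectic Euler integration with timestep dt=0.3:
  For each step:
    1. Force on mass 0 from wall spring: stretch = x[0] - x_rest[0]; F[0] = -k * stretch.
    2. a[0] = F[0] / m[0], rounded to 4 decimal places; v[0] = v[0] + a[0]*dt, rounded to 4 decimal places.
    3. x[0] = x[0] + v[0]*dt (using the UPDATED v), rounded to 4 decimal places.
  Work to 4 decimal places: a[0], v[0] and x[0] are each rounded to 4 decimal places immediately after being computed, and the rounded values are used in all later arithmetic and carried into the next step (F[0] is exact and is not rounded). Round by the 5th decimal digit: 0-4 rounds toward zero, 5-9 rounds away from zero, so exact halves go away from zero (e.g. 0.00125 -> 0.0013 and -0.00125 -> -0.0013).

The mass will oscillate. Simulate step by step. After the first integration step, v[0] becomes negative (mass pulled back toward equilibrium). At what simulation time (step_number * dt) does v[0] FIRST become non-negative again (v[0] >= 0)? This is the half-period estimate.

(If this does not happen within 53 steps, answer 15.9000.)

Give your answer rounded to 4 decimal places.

Answer: 2.4000

Derivation:
Step 0: x=[10.1000] v=[0.0000]
Step 1: x=[9.8480] v=[-0.8400]
Step 2: x=[9.3894] v=[-1.5288]
Step 3: x=[8.8067] v=[-1.9424]
Step 4: x=[8.2048] v=[-2.0064]
Step 5: x=[7.6920] v=[-1.7093]
Step 6: x=[7.3607] v=[-1.1045]
Step 7: x=[7.2704] v=[-0.3009]
Step 8: x=[7.4375] v=[0.5569]
First v>=0 after going negative at step 8, time=2.4000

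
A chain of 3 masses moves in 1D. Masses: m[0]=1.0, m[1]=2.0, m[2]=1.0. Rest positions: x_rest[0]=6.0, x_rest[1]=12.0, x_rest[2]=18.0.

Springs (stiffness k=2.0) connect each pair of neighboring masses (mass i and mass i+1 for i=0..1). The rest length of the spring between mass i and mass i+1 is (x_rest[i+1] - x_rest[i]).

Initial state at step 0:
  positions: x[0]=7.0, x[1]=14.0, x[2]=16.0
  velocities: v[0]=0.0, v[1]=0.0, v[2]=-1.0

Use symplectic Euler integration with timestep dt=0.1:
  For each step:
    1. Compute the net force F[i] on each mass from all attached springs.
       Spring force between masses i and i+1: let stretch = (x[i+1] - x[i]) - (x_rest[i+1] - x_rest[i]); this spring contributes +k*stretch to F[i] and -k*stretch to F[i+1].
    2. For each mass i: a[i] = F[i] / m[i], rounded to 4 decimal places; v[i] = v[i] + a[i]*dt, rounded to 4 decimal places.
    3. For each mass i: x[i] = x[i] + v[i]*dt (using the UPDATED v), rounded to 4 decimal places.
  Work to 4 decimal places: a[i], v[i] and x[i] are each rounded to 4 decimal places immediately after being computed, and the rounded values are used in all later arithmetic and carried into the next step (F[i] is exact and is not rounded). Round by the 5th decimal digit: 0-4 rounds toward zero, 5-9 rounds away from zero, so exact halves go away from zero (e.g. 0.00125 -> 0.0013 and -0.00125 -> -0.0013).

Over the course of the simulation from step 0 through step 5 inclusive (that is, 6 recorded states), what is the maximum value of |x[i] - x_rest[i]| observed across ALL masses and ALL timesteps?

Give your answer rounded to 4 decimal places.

Step 0: x=[7.0000 14.0000 16.0000] v=[0.0000 0.0000 -1.0000]
Step 1: x=[7.0200 13.9500 15.9800] v=[0.2000 -0.5000 -0.2000]
Step 2: x=[7.0586 13.8510 16.0394] v=[0.3860 -0.9900 0.5940]
Step 3: x=[7.1131 13.7060 16.1750] v=[0.5445 -1.4504 1.3563]
Step 4: x=[7.1794 13.5197 16.3813] v=[0.6631 -1.8628 2.0625]
Step 5: x=[7.2525 13.2986 16.6503] v=[0.7312 -2.2107 2.6902]
Max displacement = 2.0200

Answer: 2.0200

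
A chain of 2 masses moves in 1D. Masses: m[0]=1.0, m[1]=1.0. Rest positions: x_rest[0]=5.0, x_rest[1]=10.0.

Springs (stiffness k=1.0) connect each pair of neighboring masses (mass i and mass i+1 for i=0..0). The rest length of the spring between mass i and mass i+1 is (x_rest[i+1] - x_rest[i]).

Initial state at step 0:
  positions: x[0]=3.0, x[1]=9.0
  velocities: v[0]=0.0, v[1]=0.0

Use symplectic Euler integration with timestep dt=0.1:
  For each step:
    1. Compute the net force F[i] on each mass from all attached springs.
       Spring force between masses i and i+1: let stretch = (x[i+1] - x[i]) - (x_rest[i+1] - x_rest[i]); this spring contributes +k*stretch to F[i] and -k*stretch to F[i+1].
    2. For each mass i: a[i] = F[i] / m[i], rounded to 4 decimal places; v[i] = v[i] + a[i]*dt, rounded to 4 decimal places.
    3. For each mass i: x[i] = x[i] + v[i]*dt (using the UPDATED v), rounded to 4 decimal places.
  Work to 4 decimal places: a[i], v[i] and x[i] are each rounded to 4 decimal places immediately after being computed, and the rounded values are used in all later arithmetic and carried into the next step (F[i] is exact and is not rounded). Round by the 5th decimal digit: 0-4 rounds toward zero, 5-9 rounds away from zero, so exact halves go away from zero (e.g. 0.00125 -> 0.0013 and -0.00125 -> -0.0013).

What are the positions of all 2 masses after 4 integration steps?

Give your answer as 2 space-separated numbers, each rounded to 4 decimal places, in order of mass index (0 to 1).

Step 0: x=[3.0000 9.0000] v=[0.0000 0.0000]
Step 1: x=[3.0100 8.9900] v=[0.1000 -0.1000]
Step 2: x=[3.0298 8.9702] v=[0.1980 -0.1980]
Step 3: x=[3.0590 8.9410] v=[0.2920 -0.2920]
Step 4: x=[3.0970 8.9030] v=[0.3802 -0.3802]

Answer: 3.0970 8.9030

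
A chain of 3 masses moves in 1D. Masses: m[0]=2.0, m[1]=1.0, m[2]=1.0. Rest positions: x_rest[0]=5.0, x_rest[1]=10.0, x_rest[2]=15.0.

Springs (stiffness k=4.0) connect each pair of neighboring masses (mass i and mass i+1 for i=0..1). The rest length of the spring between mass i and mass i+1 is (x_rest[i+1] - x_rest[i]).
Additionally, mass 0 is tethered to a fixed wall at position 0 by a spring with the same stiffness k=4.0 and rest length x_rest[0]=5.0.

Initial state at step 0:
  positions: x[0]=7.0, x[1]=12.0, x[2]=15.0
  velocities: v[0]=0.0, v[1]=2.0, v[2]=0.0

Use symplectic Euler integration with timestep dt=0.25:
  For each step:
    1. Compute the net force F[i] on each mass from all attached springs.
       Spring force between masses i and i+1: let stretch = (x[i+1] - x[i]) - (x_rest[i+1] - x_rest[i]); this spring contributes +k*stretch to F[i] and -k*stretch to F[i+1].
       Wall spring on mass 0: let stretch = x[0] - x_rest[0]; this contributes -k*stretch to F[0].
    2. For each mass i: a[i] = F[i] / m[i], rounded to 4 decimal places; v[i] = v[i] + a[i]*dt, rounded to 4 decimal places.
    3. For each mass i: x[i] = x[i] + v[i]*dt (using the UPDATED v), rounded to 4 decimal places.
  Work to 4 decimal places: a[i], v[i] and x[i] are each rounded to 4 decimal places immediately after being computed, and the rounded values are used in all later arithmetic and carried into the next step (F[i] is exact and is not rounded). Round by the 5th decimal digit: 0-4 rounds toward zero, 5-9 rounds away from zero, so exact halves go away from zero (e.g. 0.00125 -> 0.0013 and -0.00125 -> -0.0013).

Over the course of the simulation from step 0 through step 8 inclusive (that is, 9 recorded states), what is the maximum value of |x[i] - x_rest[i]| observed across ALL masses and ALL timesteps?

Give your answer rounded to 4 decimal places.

Step 0: x=[7.0000 12.0000 15.0000] v=[0.0000 2.0000 0.0000]
Step 1: x=[6.7500 12.0000 15.5000] v=[-1.0000 0.0000 2.0000]
Step 2: x=[6.3125 11.5625 16.3750] v=[-1.7500 -1.7500 3.5000]
Step 3: x=[5.7422 11.0156 17.2969] v=[-2.2813 -2.1875 3.6875]
Step 4: x=[5.1133 10.7207 17.8985] v=[-2.5157 -1.1796 2.4062]
Step 5: x=[4.5461 10.8184 17.9556] v=[-2.2687 0.3908 0.2284]
Step 6: x=[4.1947 11.1323 17.4784] v=[-1.4056 1.2557 -1.9088]
Step 7: x=[4.1862 11.2984 16.6647] v=[-0.0342 0.6642 -3.2549]
Step 8: x=[4.5434 11.0280 15.7594] v=[1.4288 -1.0817 -3.6212]
Max displacement = 2.9556

Answer: 2.9556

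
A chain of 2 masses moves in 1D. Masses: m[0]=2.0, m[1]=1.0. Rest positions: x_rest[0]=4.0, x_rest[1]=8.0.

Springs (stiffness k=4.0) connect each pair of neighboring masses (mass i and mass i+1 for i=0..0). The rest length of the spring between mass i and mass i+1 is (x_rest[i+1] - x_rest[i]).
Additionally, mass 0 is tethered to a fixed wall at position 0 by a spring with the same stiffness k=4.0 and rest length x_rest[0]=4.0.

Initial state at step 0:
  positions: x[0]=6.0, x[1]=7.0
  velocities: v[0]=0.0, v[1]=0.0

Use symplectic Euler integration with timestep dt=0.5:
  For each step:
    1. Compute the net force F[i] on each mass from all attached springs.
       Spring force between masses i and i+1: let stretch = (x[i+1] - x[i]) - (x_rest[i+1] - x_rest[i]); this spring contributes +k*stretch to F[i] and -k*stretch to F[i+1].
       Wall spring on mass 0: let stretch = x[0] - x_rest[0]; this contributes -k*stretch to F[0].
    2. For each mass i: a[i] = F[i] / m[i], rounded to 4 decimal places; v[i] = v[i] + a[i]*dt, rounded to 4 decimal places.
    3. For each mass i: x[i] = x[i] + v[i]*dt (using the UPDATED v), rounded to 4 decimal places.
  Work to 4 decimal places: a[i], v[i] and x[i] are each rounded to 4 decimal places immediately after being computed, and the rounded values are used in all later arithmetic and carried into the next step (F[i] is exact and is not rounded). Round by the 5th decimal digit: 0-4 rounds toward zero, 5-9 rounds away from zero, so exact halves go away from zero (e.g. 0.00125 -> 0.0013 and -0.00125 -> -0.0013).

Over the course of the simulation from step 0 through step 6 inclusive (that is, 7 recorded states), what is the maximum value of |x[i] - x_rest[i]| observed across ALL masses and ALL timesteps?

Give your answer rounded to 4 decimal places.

Answer: 3.2500

Derivation:
Step 0: x=[6.0000 7.0000] v=[0.0000 0.0000]
Step 1: x=[3.5000 10.0000] v=[-5.0000 6.0000]
Step 2: x=[2.5000 10.5000] v=[-2.0000 1.0000]
Step 3: x=[4.2500 7.0000] v=[3.5000 -7.0000]
Step 4: x=[5.2500 4.7500] v=[2.0000 -4.5000]
Step 5: x=[3.3750 7.0000] v=[-3.7500 4.5000]
Step 6: x=[1.6250 9.6250] v=[-3.5000 5.2500]
Max displacement = 3.2500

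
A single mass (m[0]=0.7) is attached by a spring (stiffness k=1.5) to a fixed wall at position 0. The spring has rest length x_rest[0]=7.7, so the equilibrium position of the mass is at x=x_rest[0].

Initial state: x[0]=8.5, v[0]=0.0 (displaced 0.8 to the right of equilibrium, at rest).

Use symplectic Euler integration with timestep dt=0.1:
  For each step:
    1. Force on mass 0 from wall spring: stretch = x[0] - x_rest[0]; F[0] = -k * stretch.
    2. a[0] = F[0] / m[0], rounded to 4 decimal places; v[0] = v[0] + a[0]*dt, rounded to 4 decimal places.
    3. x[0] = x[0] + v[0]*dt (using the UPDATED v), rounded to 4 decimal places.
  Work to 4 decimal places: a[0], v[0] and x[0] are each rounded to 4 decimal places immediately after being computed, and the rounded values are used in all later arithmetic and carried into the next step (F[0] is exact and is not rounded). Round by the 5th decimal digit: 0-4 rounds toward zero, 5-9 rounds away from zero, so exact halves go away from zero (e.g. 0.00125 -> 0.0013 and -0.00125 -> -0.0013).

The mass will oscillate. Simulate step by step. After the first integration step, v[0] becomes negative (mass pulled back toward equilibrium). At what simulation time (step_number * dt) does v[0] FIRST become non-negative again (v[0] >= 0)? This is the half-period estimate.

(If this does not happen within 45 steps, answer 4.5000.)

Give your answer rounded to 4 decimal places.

Step 0: x=[8.5000] v=[0.0000]
Step 1: x=[8.4829] v=[-0.1714]
Step 2: x=[8.4490] v=[-0.3392]
Step 3: x=[8.3990] v=[-0.4997]
Step 4: x=[8.3341] v=[-0.6495]
Step 5: x=[8.2556] v=[-0.7854]
Step 6: x=[8.1652] v=[-0.9045]
Step 7: x=[8.0648] v=[-1.0042]
Step 8: x=[7.9566] v=[-1.0824]
Step 9: x=[7.8429] v=[-1.1374]
Step 10: x=[7.7261] v=[-1.1680]
Step 11: x=[7.6087] v=[-1.1736]
Step 12: x=[7.4933] v=[-1.1540]
Step 13: x=[7.3823] v=[-1.1097]
Step 14: x=[7.2781] v=[-1.0416]
Step 15: x=[7.1830] v=[-0.9512]
Step 16: x=[7.0990] v=[-0.8404]
Step 17: x=[7.0278] v=[-0.7116]
Step 18: x=[6.9710] v=[-0.5676]
Step 19: x=[6.9299] v=[-0.4114]
Step 20: x=[6.9053] v=[-0.2464]
Step 21: x=[6.8977] v=[-0.0761]
Step 22: x=[6.9073] v=[0.0958]
First v>=0 after going negative at step 22, time=2.2000

Answer: 2.2000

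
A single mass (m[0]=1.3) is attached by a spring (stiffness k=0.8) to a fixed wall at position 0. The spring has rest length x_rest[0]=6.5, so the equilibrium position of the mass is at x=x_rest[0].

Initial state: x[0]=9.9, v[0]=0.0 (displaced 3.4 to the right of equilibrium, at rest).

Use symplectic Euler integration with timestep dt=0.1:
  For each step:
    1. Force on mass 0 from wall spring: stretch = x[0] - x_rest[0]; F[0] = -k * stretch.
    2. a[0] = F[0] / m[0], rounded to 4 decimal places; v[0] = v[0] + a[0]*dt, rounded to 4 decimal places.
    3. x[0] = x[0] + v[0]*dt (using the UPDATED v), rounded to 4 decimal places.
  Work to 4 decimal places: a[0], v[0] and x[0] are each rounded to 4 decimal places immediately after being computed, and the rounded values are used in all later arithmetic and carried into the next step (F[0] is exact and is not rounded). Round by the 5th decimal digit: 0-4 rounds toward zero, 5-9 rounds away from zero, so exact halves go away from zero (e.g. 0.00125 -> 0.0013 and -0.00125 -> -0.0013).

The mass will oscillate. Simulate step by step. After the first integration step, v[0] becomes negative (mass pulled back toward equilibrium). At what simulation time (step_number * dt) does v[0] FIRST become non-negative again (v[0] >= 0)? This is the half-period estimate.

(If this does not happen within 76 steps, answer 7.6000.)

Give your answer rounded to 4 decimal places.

Step 0: x=[9.9000] v=[0.0000]
Step 1: x=[9.8791] v=[-0.2092]
Step 2: x=[9.8374] v=[-0.4171]
Step 3: x=[9.7752] v=[-0.6225]
Step 4: x=[9.6928] v=[-0.8241]
Step 5: x=[9.5907] v=[-1.0206]
Step 6: x=[9.4696] v=[-1.2108]
Step 7: x=[9.3303] v=[-1.3935]
Step 8: x=[9.1735] v=[-1.5677]
Step 9: x=[9.0003] v=[-1.7322]
Step 10: x=[8.8117] v=[-1.8861]
Step 11: x=[8.6089] v=[-2.0284]
Step 12: x=[8.3931] v=[-2.1582]
Step 13: x=[8.1656] v=[-2.2747]
Step 14: x=[7.9279] v=[-2.3772]
Step 15: x=[7.6814] v=[-2.4651]
Step 16: x=[7.4276] v=[-2.5378]
Step 17: x=[7.1681] v=[-2.5949]
Step 18: x=[6.9045] v=[-2.6360]
Step 19: x=[6.6384] v=[-2.6609]
Step 20: x=[6.3715] v=[-2.6694]
Step 21: x=[6.1054] v=[-2.6615]
Step 22: x=[5.8417] v=[-2.6372]
Step 23: x=[5.5820] v=[-2.5967]
Step 24: x=[5.3280] v=[-2.5402]
Step 25: x=[5.0812] v=[-2.4681]
Step 26: x=[4.8431] v=[-2.3808]
Step 27: x=[4.6152] v=[-2.2788]
Step 28: x=[4.3989] v=[-2.1628]
Step 29: x=[4.1956] v=[-2.0335]
Step 30: x=[4.0064] v=[-1.8917]
Step 31: x=[3.8326] v=[-1.7383]
Step 32: x=[3.6752] v=[-1.5742]
Step 33: x=[3.5352] v=[-1.4004]
Step 34: x=[3.4134] v=[-1.2180]
Step 35: x=[3.3106] v=[-1.0281]
Step 36: x=[3.2274] v=[-0.8318]
Step 37: x=[3.1644] v=[-0.6304]
Step 38: x=[3.1219] v=[-0.4251]
Step 39: x=[3.1002] v=[-0.2172]
Step 40: x=[3.0994] v=[-0.0080]
Step 41: x=[3.1195] v=[0.2013]
First v>=0 after going negative at step 41, time=4.1000

Answer: 4.1000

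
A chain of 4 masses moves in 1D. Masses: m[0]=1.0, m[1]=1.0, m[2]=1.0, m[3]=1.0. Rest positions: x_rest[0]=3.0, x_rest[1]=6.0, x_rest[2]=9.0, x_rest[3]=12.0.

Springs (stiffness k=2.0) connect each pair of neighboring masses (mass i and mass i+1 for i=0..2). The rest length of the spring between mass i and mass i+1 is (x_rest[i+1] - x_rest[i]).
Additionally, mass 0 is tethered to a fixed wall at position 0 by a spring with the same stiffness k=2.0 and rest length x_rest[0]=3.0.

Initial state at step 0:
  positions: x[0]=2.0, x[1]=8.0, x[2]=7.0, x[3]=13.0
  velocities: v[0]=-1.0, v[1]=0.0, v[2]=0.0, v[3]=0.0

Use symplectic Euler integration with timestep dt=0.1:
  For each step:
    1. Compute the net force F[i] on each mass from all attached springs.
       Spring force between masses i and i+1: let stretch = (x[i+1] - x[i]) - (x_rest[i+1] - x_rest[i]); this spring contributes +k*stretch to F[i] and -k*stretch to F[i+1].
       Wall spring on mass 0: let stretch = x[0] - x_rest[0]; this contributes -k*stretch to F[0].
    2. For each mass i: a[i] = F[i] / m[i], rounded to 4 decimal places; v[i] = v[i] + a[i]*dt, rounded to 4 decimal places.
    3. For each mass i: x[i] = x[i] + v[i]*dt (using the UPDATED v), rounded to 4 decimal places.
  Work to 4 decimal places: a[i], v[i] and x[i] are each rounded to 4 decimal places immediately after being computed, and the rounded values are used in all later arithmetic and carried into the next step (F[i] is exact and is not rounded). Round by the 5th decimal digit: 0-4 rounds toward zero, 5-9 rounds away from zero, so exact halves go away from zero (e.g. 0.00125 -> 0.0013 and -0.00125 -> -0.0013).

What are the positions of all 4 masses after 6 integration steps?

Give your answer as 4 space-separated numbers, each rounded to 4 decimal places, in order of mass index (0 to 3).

Step 0: x=[2.0000 8.0000 7.0000 13.0000] v=[-1.0000 0.0000 0.0000 0.0000]
Step 1: x=[1.9800 7.8600 7.1400 12.9400] v=[-0.2000 -1.4000 1.4000 -0.6000]
Step 2: x=[2.0380 7.5880 7.4104 12.8240] v=[0.5800 -2.7200 2.7040 -1.1600]
Step 3: x=[2.1662 7.2015 7.7926 12.6597] v=[1.2824 -3.8655 3.8222 -1.6427]
Step 4: x=[2.3518 6.7261 8.2603 12.4581] v=[1.8562 -4.7543 4.6774 -2.0161]
Step 5: x=[2.5779 6.1939 8.7813 12.2325] v=[2.2607 -5.3223 5.2101 -2.2557]
Step 6: x=[2.8247 5.6411 9.3196 11.9979] v=[2.4683 -5.5280 5.3829 -2.3459]

Answer: 2.8247 5.6411 9.3196 11.9979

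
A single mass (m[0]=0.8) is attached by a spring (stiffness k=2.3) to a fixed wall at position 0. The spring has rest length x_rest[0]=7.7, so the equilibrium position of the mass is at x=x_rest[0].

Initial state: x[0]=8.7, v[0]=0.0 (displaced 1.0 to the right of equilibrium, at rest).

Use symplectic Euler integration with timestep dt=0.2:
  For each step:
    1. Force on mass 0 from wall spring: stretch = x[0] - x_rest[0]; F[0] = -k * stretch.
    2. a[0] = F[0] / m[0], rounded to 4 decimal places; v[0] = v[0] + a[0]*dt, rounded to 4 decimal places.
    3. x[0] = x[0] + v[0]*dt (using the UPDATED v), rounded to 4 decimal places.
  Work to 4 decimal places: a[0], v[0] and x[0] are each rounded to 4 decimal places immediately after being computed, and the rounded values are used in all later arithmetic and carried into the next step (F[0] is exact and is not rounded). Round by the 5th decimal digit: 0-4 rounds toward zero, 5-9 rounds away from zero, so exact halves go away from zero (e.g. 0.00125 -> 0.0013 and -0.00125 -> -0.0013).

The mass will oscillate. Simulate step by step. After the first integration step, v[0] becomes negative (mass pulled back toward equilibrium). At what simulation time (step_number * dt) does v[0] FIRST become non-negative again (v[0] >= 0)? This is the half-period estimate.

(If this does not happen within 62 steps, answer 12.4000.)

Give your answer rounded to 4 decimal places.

Step 0: x=[8.7000] v=[0.0000]
Step 1: x=[8.5850] v=[-0.5750]
Step 2: x=[8.3682] v=[-1.0839]
Step 3: x=[8.0746] v=[-1.4681]
Step 4: x=[7.7379] v=[-1.6835]
Step 5: x=[7.3968] v=[-1.7053]
Step 6: x=[7.0906] v=[-1.5310]
Step 7: x=[6.8545] v=[-1.1806]
Step 8: x=[6.7156] v=[-0.6944]
Step 9: x=[6.6899] v=[-0.1284]
Step 10: x=[6.7804] v=[0.4524]
First v>=0 after going negative at step 10, time=2.0000

Answer: 2.0000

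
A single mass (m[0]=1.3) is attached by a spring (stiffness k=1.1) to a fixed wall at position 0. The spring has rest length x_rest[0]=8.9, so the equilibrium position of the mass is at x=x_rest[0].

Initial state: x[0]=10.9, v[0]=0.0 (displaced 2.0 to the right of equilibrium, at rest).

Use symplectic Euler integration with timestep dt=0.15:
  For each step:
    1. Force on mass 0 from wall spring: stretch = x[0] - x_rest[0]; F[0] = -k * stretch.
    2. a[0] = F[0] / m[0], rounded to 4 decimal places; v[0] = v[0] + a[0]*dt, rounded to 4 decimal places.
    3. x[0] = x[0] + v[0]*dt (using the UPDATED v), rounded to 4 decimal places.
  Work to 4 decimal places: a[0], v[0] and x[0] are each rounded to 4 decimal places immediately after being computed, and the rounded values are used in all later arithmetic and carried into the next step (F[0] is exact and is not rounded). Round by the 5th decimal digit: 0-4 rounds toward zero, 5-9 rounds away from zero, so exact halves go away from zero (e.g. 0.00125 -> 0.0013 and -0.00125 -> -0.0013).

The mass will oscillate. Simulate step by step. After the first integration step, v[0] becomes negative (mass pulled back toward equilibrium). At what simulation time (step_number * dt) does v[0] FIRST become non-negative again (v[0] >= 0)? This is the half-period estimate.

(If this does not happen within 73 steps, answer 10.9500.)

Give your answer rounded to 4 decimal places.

Answer: 3.4500

Derivation:
Step 0: x=[10.9000] v=[0.0000]
Step 1: x=[10.8619] v=[-0.2538]
Step 2: x=[10.7865] v=[-0.5028]
Step 3: x=[10.6752] v=[-0.7422]
Step 4: x=[10.5301] v=[-0.9675]
Step 5: x=[10.3539] v=[-1.1744]
Step 6: x=[10.1501] v=[-1.3589]
Step 7: x=[9.9225] v=[-1.5176]
Step 8: x=[9.6754] v=[-1.6474]
Step 9: x=[9.4135] v=[-1.7458]
Step 10: x=[9.1419] v=[-1.8110]
Step 11: x=[8.8656] v=[-1.8417]
Step 12: x=[8.5900] v=[-1.8373]
Step 13: x=[8.3203] v=[-1.7980]
Step 14: x=[8.0616] v=[-1.7244]
Step 15: x=[7.8189] v=[-1.6180]
Step 16: x=[7.5968] v=[-1.4808]
Step 17: x=[7.3995] v=[-1.3154]
Step 18: x=[7.2308] v=[-1.1249]
Step 19: x=[7.0939] v=[-0.9130]
Step 20: x=[6.9913] v=[-0.6838]
Step 21: x=[6.9251] v=[-0.4415]
Step 22: x=[6.8965] v=[-0.1908]
Step 23: x=[6.9060] v=[0.0635]
First v>=0 after going negative at step 23, time=3.4500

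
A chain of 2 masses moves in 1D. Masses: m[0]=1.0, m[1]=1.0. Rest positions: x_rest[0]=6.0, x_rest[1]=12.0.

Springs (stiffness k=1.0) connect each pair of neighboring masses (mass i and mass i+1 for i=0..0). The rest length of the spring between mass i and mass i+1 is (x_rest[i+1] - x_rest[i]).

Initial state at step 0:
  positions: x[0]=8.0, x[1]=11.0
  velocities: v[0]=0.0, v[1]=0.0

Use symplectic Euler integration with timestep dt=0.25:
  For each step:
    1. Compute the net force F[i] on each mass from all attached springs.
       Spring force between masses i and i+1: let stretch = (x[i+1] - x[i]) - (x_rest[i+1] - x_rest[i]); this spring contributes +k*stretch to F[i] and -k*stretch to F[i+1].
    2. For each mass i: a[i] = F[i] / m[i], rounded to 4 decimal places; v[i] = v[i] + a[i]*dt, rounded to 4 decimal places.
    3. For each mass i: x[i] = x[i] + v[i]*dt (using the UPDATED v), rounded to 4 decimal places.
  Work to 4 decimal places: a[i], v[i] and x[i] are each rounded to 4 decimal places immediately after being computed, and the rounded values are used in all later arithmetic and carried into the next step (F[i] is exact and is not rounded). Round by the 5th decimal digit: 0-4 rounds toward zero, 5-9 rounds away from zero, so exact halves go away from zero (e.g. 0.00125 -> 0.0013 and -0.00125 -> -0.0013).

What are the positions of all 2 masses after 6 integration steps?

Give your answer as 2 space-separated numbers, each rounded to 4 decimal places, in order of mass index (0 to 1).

Step 0: x=[8.0000 11.0000] v=[0.0000 0.0000]
Step 1: x=[7.8125 11.1875] v=[-0.7500 0.7500]
Step 2: x=[7.4609 11.5391] v=[-1.4063 1.4063]
Step 3: x=[6.9892 12.0108] v=[-1.8868 1.8868]
Step 4: x=[6.4564 12.5437] v=[-2.1314 2.1314]
Step 5: x=[5.9290 13.0711] v=[-2.1096 2.1096]
Step 6: x=[5.4730 13.5271] v=[-1.8241 1.8241]

Answer: 5.4730 13.5271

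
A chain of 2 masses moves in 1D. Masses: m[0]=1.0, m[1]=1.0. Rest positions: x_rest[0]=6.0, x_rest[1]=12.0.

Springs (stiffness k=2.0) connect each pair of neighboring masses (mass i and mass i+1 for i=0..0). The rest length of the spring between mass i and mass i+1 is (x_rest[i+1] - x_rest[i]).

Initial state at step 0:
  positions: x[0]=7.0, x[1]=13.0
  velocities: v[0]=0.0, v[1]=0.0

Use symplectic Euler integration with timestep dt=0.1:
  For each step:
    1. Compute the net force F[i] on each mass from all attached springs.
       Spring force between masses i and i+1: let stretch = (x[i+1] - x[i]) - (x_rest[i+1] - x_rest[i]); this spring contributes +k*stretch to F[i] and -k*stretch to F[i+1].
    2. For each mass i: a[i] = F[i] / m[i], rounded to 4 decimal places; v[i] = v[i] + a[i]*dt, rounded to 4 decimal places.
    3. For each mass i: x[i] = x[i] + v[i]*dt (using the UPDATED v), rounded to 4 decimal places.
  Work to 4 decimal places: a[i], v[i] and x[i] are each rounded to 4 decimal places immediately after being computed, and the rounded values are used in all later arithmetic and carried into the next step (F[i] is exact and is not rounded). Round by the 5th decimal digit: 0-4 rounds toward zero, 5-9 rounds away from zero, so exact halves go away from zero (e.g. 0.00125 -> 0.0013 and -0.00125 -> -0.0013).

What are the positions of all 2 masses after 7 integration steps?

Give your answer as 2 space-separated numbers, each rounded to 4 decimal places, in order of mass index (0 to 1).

Answer: 7.0000 13.0000

Derivation:
Step 0: x=[7.0000 13.0000] v=[0.0000 0.0000]
Step 1: x=[7.0000 13.0000] v=[0.0000 0.0000]
Step 2: x=[7.0000 13.0000] v=[0.0000 0.0000]
Step 3: x=[7.0000 13.0000] v=[0.0000 0.0000]
Step 4: x=[7.0000 13.0000] v=[0.0000 0.0000]
Step 5: x=[7.0000 13.0000] v=[0.0000 0.0000]
Step 6: x=[7.0000 13.0000] v=[0.0000 0.0000]
Step 7: x=[7.0000 13.0000] v=[0.0000 0.0000]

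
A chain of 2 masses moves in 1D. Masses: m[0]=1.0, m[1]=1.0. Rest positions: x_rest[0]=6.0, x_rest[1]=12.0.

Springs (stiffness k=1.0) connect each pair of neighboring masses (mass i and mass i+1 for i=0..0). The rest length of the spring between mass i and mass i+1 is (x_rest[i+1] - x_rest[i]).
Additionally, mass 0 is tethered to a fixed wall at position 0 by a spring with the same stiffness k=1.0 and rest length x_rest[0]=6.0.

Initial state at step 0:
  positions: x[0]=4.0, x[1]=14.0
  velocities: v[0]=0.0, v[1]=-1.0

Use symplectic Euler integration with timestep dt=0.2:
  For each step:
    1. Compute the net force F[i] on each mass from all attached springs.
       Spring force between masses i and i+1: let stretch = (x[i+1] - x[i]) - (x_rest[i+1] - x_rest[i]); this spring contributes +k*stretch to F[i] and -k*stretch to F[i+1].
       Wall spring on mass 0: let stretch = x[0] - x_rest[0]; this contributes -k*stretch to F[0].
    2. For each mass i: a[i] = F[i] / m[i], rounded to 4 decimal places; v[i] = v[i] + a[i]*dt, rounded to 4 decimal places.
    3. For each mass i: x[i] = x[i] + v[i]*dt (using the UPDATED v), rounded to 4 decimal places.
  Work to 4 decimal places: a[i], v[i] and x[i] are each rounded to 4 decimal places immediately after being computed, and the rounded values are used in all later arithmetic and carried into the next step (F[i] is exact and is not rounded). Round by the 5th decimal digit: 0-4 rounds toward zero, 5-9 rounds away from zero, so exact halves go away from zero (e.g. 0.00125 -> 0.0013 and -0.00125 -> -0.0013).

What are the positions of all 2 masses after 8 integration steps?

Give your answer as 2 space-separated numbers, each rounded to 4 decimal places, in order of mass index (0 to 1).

Step 0: x=[4.0000 14.0000] v=[0.0000 -1.0000]
Step 1: x=[4.2400 13.6400] v=[1.2000 -1.8000]
Step 2: x=[4.6864 13.1440] v=[2.2320 -2.4800]
Step 3: x=[5.2836 12.5497] v=[2.9862 -2.9715]
Step 4: x=[5.9601 11.9048] v=[3.3827 -3.2247]
Step 5: x=[6.6360 11.2621] v=[3.3796 -3.2136]
Step 6: x=[7.2315 10.6743] v=[2.9776 -2.9388]
Step 7: x=[7.6755 10.1888] v=[2.2199 -2.4274]
Step 8: x=[7.9130 9.8428] v=[1.1875 -1.7301]

Answer: 7.9130 9.8428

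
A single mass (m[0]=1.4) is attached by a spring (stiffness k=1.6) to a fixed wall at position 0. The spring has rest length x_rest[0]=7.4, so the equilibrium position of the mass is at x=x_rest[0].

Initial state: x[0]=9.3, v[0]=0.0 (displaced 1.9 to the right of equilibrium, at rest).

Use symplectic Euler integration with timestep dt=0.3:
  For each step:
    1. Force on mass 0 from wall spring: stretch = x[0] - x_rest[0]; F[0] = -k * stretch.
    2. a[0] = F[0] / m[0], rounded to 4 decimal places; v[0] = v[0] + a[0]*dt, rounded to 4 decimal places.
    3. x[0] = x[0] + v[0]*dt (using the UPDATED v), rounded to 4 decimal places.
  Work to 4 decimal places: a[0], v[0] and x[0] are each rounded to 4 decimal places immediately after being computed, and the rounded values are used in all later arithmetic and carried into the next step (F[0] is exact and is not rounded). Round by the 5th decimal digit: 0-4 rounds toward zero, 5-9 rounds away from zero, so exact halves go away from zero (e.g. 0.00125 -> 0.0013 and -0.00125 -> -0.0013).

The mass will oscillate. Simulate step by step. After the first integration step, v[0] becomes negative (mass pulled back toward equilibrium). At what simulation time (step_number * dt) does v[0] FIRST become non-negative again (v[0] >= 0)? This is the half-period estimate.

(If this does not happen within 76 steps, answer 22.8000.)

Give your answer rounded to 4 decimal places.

Step 0: x=[9.3000] v=[0.0000]
Step 1: x=[9.1046] v=[-0.6514]
Step 2: x=[8.7339] v=[-1.2358]
Step 3: x=[8.2259] v=[-1.6932]
Step 4: x=[7.6330] v=[-1.9764]
Step 5: x=[7.0161] v=[-2.0563]
Step 6: x=[6.4387] v=[-1.9247]
Step 7: x=[5.9602] v=[-1.5951]
Step 8: x=[5.6298] v=[-1.1015]
Step 9: x=[5.4814] v=[-0.4946]
Step 10: x=[5.5304] v=[0.1632]
First v>=0 after going negative at step 10, time=3.0000

Answer: 3.0000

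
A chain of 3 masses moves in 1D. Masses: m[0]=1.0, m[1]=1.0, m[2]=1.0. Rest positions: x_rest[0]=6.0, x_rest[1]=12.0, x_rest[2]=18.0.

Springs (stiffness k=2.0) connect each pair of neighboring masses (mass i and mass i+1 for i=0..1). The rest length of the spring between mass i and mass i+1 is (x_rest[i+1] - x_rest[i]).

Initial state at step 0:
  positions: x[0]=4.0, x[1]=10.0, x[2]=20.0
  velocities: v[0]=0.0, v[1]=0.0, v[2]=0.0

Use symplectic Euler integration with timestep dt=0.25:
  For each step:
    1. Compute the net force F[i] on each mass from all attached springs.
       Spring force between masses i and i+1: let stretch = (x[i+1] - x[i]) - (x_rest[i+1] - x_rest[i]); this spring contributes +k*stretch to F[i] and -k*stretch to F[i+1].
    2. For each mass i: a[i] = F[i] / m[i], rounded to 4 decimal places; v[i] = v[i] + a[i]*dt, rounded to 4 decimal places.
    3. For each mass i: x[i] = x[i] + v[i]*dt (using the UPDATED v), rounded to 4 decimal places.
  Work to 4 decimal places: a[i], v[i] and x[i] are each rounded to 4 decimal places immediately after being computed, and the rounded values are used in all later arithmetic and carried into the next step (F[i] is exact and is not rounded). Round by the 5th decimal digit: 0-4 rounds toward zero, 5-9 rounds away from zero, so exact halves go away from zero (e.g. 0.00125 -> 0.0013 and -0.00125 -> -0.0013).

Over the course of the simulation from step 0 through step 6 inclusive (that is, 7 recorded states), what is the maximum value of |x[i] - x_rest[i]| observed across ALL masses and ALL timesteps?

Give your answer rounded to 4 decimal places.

Step 0: x=[4.0000 10.0000 20.0000] v=[0.0000 0.0000 0.0000]
Step 1: x=[4.0000 10.5000 19.5000] v=[0.0000 2.0000 -2.0000]
Step 2: x=[4.0625 11.3125 18.6250] v=[0.2500 3.2500 -3.5000]
Step 3: x=[4.2813 12.1328 17.5859] v=[0.8750 3.2813 -4.1563]
Step 4: x=[4.7315 12.6533 16.6152] v=[1.8008 2.0821 -3.8829]
Step 5: x=[5.4219 12.6789 15.8992] v=[2.7617 0.1022 -2.8639]
Step 6: x=[6.2695 12.1999 15.5307] v=[3.3902 -1.9162 -1.4741]
Max displacement = 2.4693

Answer: 2.4693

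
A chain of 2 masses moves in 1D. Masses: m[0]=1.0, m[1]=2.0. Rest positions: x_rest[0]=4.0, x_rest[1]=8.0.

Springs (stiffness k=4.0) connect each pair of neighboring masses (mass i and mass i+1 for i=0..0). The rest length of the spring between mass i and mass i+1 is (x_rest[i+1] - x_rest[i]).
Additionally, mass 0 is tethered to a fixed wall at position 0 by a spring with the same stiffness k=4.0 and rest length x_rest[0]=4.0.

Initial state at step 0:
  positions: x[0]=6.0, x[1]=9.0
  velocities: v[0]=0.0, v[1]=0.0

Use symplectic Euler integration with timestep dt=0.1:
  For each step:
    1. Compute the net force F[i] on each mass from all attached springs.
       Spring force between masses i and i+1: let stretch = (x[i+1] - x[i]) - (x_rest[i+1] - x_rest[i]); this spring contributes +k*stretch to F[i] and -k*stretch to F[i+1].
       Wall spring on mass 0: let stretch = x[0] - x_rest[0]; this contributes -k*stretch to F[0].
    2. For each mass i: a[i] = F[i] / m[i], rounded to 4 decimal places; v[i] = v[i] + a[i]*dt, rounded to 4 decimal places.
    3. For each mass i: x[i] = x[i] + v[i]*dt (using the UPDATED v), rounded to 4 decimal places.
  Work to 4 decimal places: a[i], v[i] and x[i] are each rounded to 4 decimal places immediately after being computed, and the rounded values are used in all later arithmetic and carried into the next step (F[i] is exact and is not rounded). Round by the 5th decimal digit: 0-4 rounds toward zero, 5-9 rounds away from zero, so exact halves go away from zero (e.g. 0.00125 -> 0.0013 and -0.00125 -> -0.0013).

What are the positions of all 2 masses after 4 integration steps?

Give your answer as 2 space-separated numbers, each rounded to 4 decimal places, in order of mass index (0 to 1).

Step 0: x=[6.0000 9.0000] v=[0.0000 0.0000]
Step 1: x=[5.8800 9.0200] v=[-1.2000 0.2000]
Step 2: x=[5.6504 9.0572] v=[-2.2960 0.3720]
Step 3: x=[5.3311 9.1063] v=[-3.1934 0.4906]
Step 4: x=[4.9495 9.1599] v=[-3.8158 0.5356]

Answer: 4.9495 9.1599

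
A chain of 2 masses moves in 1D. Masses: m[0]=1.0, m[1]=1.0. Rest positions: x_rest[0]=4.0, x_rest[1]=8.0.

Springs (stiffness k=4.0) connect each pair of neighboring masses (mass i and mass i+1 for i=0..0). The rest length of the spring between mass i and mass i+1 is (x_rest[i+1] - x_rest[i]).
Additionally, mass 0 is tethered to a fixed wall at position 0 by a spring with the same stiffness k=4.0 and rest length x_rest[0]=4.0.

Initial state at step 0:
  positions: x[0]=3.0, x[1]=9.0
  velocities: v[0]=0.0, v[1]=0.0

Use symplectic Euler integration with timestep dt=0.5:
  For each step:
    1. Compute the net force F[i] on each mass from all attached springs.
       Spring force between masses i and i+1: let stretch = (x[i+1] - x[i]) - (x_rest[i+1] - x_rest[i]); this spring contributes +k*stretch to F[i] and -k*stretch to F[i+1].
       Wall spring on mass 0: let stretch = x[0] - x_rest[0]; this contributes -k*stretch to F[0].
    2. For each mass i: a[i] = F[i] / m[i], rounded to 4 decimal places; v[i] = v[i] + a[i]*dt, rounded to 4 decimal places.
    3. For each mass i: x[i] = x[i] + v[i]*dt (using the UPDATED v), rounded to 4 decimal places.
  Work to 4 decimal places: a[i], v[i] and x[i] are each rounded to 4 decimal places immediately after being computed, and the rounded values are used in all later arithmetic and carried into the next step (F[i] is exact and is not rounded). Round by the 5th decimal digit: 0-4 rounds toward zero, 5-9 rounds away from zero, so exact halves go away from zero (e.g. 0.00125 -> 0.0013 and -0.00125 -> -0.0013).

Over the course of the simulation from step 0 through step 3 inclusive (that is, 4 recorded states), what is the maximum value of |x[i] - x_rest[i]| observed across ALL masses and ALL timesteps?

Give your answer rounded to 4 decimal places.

Answer: 2.0000

Derivation:
Step 0: x=[3.0000 9.0000] v=[0.0000 0.0000]
Step 1: x=[6.0000 7.0000] v=[6.0000 -4.0000]
Step 2: x=[4.0000 8.0000] v=[-4.0000 2.0000]
Step 3: x=[2.0000 9.0000] v=[-4.0000 2.0000]
Max displacement = 2.0000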